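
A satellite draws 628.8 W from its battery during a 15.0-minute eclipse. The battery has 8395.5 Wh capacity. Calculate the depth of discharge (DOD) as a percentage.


E_used = P * t / 60 = 628.8 * 15.0 / 60 = 157.2000 Wh
DOD = E_used / E_total * 100 = 157.2000 / 8395.5 * 100
DOD = 1.8724 %

1.8724 %


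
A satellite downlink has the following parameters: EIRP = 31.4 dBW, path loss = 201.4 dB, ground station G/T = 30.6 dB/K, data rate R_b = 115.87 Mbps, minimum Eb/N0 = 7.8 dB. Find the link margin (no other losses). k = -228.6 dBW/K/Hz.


C/N0 = EIRP - FSPL + G/T - k = 31.4 - 201.4 + 30.6 - (-228.6)
C/N0 = 89.2000 dB-Hz
R_b = 115.87 Mbps = 1.1587e+08 bps -> 10*log10(R_b) = 80.6397 dB-Hz
Eb/N0 = C/N0 - 10*log10(R_b) = 89.2000 - 80.6397 = 8.5603 dB
Margin = Eb/N0 - Eb/N0_req = 8.5603 - 7.8 = 0.7602899 dB (link closes)

0.7603 dB


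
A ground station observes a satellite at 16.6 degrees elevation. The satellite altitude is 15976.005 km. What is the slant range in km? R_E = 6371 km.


h = 15976.005 km, el = 16.6 deg
d = -R_E*sin(el) + sqrt((R_E*sin(el))^2 + 2*R_E*h + h^2)
d = -6371.0000*sin(0.2897247) + sqrt((6371.0000*0.2856884)^2 + 2*6371.0000*15976.005 + 15976.005^2)
d = 19676.6659 km

19676.6659 km


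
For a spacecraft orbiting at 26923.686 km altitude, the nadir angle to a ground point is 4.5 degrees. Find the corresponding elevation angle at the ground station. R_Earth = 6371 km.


r = R_E + alt = 33294.6860 km
Law of sines in the satellite / Earth-center / ground-point triangle:
  sin(nadir)/R_E = sin(90 + el)/r  =>  cos(el) = (r/R_E)*sin(nadir)
cos(el) = (33294.6860 / 6371.0000) * sin(4.5 deg) = 0.4100253
el = arccos(0.4100253) = 65.7936 deg
(Earth-central angle = 90 - nadir - el = 19.7064 deg)

65.7936 degrees


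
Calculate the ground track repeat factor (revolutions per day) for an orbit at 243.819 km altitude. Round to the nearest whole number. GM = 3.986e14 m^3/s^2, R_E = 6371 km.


r = 6.614819e+06 m
T = 2*pi*sqrt(r^3/mu) = 5354.1208 s = 89.2353 min
revs/day = 1440 / 89.2353 = 16.1371
Rounded: 16 revolutions per day

16 revolutions per day


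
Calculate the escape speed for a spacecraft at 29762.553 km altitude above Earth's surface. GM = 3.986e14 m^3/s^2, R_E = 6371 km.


r = 6371.0 + 29762.553 = 36133.5530 km = 3.6133553e+07 m
v_esc = sqrt(2*mu/r) = sqrt(2*3.986e14 / 3.6133553e+07)
v_esc = 4697.0838 m/s = 4.6971 km/s

4.6971 km/s


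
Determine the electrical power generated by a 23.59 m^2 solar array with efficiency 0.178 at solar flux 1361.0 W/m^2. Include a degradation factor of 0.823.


P = area * eta * S * degradation
P = 23.59 * 0.178 * 1361.0 * 0.823
P = 4703.3349 W

4703.3349 W


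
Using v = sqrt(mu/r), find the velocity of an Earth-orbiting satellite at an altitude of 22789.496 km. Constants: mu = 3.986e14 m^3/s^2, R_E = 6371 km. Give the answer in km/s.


r = R_E + alt = 6371.0 + 22789.496 = 29160.4960 km = 2.9160496e+07 m
v = sqrt(mu/r) = sqrt(3.986e14 / 2.9160496e+07) = 3697.1851 m/s = 3.6972 km/s

3.6972 km/s


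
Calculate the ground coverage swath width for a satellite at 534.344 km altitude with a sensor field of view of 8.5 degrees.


FOV = 8.5 deg = 0.148353 rad
swath = 2 * alt * tan(FOV/2) = 2 * 534.344 * tan(0.07417649)
swath = 2 * 534.344 * 0.07431284
swath = 79.4172 km

79.4172 km


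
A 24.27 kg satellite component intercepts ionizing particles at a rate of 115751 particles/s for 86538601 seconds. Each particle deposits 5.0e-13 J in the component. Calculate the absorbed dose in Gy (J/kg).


Total energy deposited = rate * time * E_per
  = 115751 * 86538601 * 5.0e-13 = 5.0085 J
Dose = E_total / mass = 5.0085 / 24.27
Dose = 0.2063644 Gy

0.2064 Gy


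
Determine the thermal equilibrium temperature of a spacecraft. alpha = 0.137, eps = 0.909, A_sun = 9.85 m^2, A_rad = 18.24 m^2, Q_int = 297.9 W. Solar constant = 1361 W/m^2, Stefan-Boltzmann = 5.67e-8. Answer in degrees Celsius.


Numerator = alpha*S*A_sun + Q_int = 0.137*1361*9.85 + 297.9 = 2134.5015 W
Denominator = eps*sigma*A_rad = 0.909*5.67e-8*18.24 = 9.4009507e-07 W/K^4
T^4 = 2.2705166e+09 K^4
T = 218.2887 K = -54.8613 C

-54.8613 degrees Celsius


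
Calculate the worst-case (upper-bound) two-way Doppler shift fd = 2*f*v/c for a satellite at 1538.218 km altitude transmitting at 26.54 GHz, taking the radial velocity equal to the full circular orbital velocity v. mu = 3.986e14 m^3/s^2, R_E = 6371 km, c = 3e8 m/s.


r = 7.909218e+06 m
v = sqrt(mu/r) = 7099.0768 m/s (worst-case radial velocity)
f = 26.54 GHz = 2.654e+10 Hz
fd = 2*f*v/c = 2*2.654e+10*7099.0768/3.0e+08
fd = 1.2560633e+06 Hz

1.2561e+06 Hz


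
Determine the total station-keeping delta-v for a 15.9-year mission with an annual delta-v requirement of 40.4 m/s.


dV = rate * years = 40.4 * 15.9
dV = 642.3600 m/s

642.3600 m/s


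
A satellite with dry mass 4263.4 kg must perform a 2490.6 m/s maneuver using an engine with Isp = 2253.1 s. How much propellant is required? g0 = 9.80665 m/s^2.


ve = Isp * g0 = 2253.1 * 9.80665 = 22095.363115 m/s
mass ratio = exp(dv/ve) = exp(2490.6/22095.363115) = 1.11931902
m_prop = m_dry * (mr - 1) = 4263.4 * (1.11931902 - 1)
m_prop = 508.7047 kg

508.7047 kg


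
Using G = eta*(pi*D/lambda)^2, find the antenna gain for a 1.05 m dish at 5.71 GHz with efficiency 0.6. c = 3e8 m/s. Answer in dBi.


lambda = c/f = 3e8 / 5.71e+09 = 0.0525394 m
G = eta*(pi*D/lambda)^2 = 0.6*(pi*1.05/0.0525394)^2
G = 2365.1533 (linear)
G = 10*log10(2365.1533) = 33.7386 dBi

33.7386 dBi


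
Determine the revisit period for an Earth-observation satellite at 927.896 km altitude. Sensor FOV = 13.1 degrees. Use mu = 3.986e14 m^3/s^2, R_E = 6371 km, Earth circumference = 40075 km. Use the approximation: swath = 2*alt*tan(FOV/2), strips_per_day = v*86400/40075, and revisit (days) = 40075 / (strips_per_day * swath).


swath = 2*927.896*tan(0.1143191) = 213.0815 km
v = sqrt(mu/r) = 7389.9255 m/s = 7.3899 km/s
strips/day = v*86400/40075 = 7.3899*86400/40075 = 15.9324
coverage/day = strips * swath = 15.9324 * 213.0815 = 3394.8918 km
revisit = 40075 / 3394.8918 = 11.8045 days

11.8045 days


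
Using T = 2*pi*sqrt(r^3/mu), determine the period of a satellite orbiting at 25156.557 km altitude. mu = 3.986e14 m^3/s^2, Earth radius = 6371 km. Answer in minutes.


r = 31527.5570 km = 3.1527557e+07 m
T = 2*pi*sqrt(r^3/mu) = 2*pi*sqrt(3.1337977e+22 / 3.986e14)
T = 55711.7372 s = 928.5290 min

928.5290 minutes


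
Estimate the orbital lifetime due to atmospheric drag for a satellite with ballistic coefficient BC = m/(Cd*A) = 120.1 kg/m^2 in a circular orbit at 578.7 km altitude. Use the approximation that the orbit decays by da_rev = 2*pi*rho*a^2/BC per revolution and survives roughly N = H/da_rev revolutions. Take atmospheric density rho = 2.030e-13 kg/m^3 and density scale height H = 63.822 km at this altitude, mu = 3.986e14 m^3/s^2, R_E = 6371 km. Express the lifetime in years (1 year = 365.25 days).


a = R_E + alt = 6949.7000 km = 6.9497e+06 m
da_rev = 2*pi*rho*a^2/BC = 2*pi*2.030e-13*(6.9497e+06)^2/120.1 = 0.512938165 m per revolution
N = H/da_rev = 63822.0000 m / 0.512938165 m = 124424.3542 revolutions
P = 2*pi*sqrt(a^3/mu) = 5765.8097 s
lifetime = N*P = 124424.3542 * 5765.8097 = 7.1740715e+08 s = 8303.3235 days
years = 8303.3235 / 365.25 = 22.7333 years

22.7333 years


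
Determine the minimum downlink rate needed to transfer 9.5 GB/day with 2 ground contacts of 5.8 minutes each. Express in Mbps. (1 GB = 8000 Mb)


total contact time = 2 * 5.8 * 60 = 696.0000 s
data = 9.5 GB = 76000.0000 Mb
rate = 76000.0000 / 696.0000 = 109.1954 Mbps

109.1954 Mbps


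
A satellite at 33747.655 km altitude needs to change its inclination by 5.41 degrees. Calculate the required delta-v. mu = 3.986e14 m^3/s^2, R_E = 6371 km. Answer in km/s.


r = 40118.6550 km = 4.0118655e+07 m
V = sqrt(mu/r) = 3152.0672 m/s
di = 5.41 deg = 0.09442231 rad
dV = 2*V*sin(di/2) = 2*3152.0672*sin(0.04721116)
dV = 297.5149 m/s = 0.2975149 km/s

0.2975 km/s


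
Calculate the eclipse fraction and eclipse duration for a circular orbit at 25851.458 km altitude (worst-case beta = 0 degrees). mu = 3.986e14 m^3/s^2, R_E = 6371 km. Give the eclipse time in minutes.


r = 32222.4580 km
T = 959.3961 min
Eclipse fraction = arcsin(R_E/r)/pi = arcsin(6371.0000/32222.4580)/pi
= arcsin(0.1977192)/pi = 0.06335343
Eclipse duration = 0.06335343 * 959.3961 = 60.7810 min

60.7810 minutes


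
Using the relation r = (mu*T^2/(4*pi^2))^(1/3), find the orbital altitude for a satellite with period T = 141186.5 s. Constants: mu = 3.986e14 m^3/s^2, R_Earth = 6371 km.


T = 141186.5 s
r = (mu*T^2/(4*pi^2))^(1/3) = (3.986e14 * 141186.5^2 / (4*pi^2))^(1/3)
r = 5.8603196e+07 m = 58603.1959 km
alt = r - R_E = 58603.1959 - 6371 = 52232.1959 km

52232.1959 km


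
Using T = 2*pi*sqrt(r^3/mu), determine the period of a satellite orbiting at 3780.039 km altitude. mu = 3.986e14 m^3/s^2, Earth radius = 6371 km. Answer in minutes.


r = 10151.0390 km = 1.0151039e+07 m
T = 2*pi*sqrt(r^3/mu) = 2*pi*sqrt(1.0459995e+21 / 3.986e14)
T = 10178.3403 s = 169.6390 min

169.6390 minutes


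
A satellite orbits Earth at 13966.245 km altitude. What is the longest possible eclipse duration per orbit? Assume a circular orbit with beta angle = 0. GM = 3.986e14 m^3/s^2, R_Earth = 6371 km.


r = 20337.2450 km
T = 481.0588 min
Eclipse fraction = arcsin(R_E/r)/pi = arcsin(6371.0000/20337.2450)/pi
= arcsin(0.3132676)/pi = 0.1014237
Eclipse duration = 0.1014237 * 481.0588 = 48.7908 min

48.7908 minutes


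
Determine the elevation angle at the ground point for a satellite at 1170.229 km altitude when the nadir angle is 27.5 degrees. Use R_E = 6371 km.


r = R_E + alt = 7541.2290 km
Law of sines in the satellite / Earth-center / ground-point triangle:
  sin(nadir)/R_E = sin(90 + el)/r  =>  cos(el) = (r/R_E)*sin(nadir)
cos(el) = (7541.2290 / 6371.0000) * sin(27.5 deg) = 0.5465629
el = arccos(0.5465629) = 56.8685 deg
(Earth-central angle = 90 - nadir - el = 5.6315 deg)

56.8685 degrees


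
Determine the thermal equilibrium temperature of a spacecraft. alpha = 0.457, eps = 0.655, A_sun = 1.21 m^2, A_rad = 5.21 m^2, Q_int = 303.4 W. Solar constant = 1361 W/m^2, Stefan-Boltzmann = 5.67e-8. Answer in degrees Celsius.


Numerator = alpha*S*A_sun + Q_int = 0.457*1361*1.21 + 303.4 = 1055.9922 W
Denominator = eps*sigma*A_rad = 0.655*5.67e-8*5.21 = 1.9349158e-07 W/K^4
T^4 = 5.4575612e+09 K^4
T = 271.8001 K = -1.3499 C

-1.3499 degrees Celsius


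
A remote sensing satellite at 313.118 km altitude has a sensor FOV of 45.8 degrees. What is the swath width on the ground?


FOV = 45.8 deg = 0.7993608 rad
swath = 2 * alt * tan(FOV/2) = 2 * 313.118 * tan(0.3996804)
swath = 2 * 313.118 * 0.4224165
swath = 264.5324 km

264.5324 km


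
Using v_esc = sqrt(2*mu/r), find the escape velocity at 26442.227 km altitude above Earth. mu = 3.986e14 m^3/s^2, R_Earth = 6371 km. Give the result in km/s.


r = 6371.0 + 26442.227 = 32813.2270 km = 3.2813227e+07 m
v_esc = sqrt(2*mu/r) = sqrt(2*3.986e14 / 3.2813227e+07)
v_esc = 4929.0040 m/s = 4.9290 km/s

4.9290 km/s


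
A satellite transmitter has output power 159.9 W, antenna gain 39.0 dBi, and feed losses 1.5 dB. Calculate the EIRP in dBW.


Pt = 159.9 W = 22.0385 dBW
EIRP = Pt_dBW + Gt - losses = 22.0385 + 39.0 - 1.5 = 59.5385 dBW

59.5385 dBW


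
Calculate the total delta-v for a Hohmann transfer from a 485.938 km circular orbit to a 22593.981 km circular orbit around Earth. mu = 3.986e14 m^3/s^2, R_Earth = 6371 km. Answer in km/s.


r1 = 6856.9380 km = 6.856938e+06 m
r2 = 28964.9810 km = 2.8964981e+07 m
dv1 = sqrt(mu/r1)*(sqrt(2*r2/(r1+r2)) - 1) = 2071.3724 m/s
dv2 = sqrt(mu/r2)*(1 - sqrt(2*r1/(r1+r2))) = 1414.3514 m/s
total dv = |dv1| + |dv2| = 2071.3724 + 1414.3514 = 3485.7239 m/s = 3.4857 km/s

3.4857 km/s


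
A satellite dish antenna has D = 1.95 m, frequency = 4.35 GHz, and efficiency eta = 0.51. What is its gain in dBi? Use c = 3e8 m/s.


lambda = c/f = 3e8 / 4.35e+09 = 0.06896552 m
G = eta*(pi*D/lambda)^2 = 0.51*(pi*1.95/0.06896552)^2
G = 4024.1592 (linear)
G = 10*log10(4024.1592) = 36.0468 dBi

36.0468 dBi


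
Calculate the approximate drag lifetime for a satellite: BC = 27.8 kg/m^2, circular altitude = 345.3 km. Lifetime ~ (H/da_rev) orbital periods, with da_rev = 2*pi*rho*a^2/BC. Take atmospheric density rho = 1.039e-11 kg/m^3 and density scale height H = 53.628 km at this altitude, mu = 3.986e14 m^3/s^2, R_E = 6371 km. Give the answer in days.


a = R_E + alt = 6716.3000 km = 6.7163e+06 m
da_rev = 2*pi*rho*a^2/BC = 2*pi*1.039e-11*(6.7163e+06)^2/27.8 = 105.928005 m per revolution
N = H/da_rev = 53628.0000 m / 105.928005 m = 506.2684 revolutions
P = 2*pi*sqrt(a^3/mu) = 5477.8023 s
lifetime = N*P = 506.2684 * 5477.8023 = 2.7732381e+06 s = 32.0977 days

32.0977 days


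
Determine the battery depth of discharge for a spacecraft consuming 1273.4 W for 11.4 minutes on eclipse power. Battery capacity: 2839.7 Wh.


E_used = P * t / 60 = 1273.4 * 11.4 / 60 = 241.9460 Wh
DOD = E_used / E_total * 100 = 241.9460 / 2839.7 * 100
DOD = 8.5201 %

8.5201 %


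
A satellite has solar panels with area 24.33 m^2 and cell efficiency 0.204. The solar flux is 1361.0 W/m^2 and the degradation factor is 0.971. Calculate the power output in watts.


P = area * eta * S * degradation
P = 24.33 * 0.204 * 1361.0 * 0.971
P = 6559.1812 W

6559.1812 W


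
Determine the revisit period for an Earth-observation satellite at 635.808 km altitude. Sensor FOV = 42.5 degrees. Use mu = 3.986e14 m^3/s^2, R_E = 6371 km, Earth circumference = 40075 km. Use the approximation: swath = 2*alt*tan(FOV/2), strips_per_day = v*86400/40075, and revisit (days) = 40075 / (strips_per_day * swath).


swath = 2*635.808*tan(0.3708825) = 494.5044 km
v = sqrt(mu/r) = 7542.3822 m/s = 7.5424 km/s
strips/day = v*86400/40075 = 7.5424*86400/40075 = 16.2611
coverage/day = strips * swath = 16.2611 * 494.5044 = 8041.1641 km
revisit = 40075 / 8041.1641 = 4.9837 days

4.9837 days


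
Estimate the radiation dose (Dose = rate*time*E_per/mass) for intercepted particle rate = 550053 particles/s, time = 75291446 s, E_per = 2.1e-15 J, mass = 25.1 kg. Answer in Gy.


Total energy deposited = rate * time * E_per
  = 550053 * 75291446 * 2.1e-15 = 0.08697 J
Dose = E_total / mass = 0.08697 / 25.1
Dose = 0.00346494 Gy

0.0035 Gy


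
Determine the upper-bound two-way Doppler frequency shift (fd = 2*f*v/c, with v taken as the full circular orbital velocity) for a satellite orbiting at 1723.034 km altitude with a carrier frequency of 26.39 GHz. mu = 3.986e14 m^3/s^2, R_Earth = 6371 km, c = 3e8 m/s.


r = 8.094034e+06 m
v = sqrt(mu/r) = 7017.5600 m/s (worst-case radial velocity)
f = 26.39 GHz = 2.639e+10 Hz
fd = 2*f*v/c = 2*2.639e+10*7017.5600/3.0e+08
fd = 1.2346227e+06 Hz

1.2346e+06 Hz


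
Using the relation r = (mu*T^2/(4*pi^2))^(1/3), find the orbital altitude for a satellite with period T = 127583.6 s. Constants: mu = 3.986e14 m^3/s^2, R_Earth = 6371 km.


T = 127583.6 s
r = (mu*T^2/(4*pi^2))^(1/3) = (3.986e14 * 127583.6^2 / (4*pi^2))^(1/3)
r = 5.4775845e+07 m = 54775.8452 km
alt = r - R_E = 54775.8452 - 6371 = 48404.8452 km

48404.8452 km


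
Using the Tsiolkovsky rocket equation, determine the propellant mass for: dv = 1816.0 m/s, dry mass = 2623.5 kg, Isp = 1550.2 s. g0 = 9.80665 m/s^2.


ve = Isp * g0 = 1550.2 * 9.80665 = 15202.268830 m/s
mass ratio = exp(dv/ve) = exp(1816.0/15202.268830) = 1.12688350
m_prop = m_dry * (mr - 1) = 2623.5 * (1.12688350 - 1)
m_prop = 332.8788 kg

332.8788 kg


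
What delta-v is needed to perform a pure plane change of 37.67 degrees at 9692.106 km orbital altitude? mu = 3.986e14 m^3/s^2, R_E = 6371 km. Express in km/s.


r = 16063.1060 km = 1.6063106e+07 m
V = sqrt(mu/r) = 4981.4283 m/s
di = 37.67 deg = 0.6574655 rad
dV = 2*V*sin(di/2) = 2*4981.4283*sin(0.3287328)
dV = 3216.4476 m/s = 3.2164 km/s

3.2164 km/s


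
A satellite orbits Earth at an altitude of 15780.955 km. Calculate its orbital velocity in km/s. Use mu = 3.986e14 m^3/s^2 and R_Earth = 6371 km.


r = R_E + alt = 6371.0 + 15780.955 = 22151.9550 km = 2.2151955e+07 m
v = sqrt(mu/r) = sqrt(3.986e14 / 2.2151955e+07) = 4241.9214 m/s = 4.2419 km/s

4.2419 km/s


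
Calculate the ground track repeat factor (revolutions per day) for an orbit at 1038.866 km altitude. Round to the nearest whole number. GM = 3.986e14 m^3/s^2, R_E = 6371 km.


r = 7.409866e+06 m
T = 2*pi*sqrt(r^3/mu) = 6347.8514 s = 105.7975 min
revs/day = 1440 / 105.7975 = 13.6109
Rounded: 14 revolutions per day

14 revolutions per day


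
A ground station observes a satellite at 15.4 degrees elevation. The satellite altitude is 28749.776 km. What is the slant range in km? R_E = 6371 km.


h = 28749.776 km, el = 15.4 deg
d = -R_E*sin(el) + sqrt((R_E*sin(el))^2 + 2*R_E*h + h^2)
d = -6371.0000*sin(0.2687807) + sqrt((6371.0000*0.2655561)^2 + 2*6371.0000*28749.776 + 28749.776^2)
d = 32887.6395 km

32887.6395 km


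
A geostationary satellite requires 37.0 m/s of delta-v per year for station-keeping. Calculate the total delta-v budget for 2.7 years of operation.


dV = rate * years = 37.0 * 2.7
dV = 99.9000 m/s

99.9000 m/s


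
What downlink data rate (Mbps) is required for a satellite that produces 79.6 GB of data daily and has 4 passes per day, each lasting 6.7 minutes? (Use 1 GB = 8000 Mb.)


total contact time = 4 * 6.7 * 60 = 1608.0000 s
data = 79.6 GB = 636800.0000 Mb
rate = 636800.0000 / 1608.0000 = 396.0199 Mbps

396.0199 Mbps


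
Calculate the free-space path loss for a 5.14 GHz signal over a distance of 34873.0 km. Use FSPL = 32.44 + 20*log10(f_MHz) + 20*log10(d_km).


f = 5.14 GHz = 5140.0000 MHz
d = 34873.0 km
FSPL = 32.44 + 20*log10(5140.0000) + 20*log10(34873.0)
FSPL = 32.44 + 74.2193 + 90.8498
FSPL = 197.5090 dB

197.5090 dB


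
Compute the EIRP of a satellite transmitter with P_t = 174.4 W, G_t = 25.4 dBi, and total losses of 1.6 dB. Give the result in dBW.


Pt = 174.4 W = 22.4155 dBW
EIRP = Pt_dBW + Gt - losses = 22.4155 + 25.4 - 1.6 = 46.2155 dBW

46.2155 dBW


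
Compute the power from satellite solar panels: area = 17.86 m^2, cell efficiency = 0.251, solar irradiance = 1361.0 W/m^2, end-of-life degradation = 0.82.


P = area * eta * S * degradation
P = 17.86 * 0.251 * 1361.0 * 0.82
P = 5002.9614 W

5002.9614 W


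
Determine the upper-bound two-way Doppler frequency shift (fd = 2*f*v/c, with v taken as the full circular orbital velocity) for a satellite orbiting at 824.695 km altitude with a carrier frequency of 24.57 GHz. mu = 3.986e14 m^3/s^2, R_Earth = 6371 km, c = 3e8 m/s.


r = 7.195695e+06 m
v = sqrt(mu/r) = 7442.7302 m/s (worst-case radial velocity)
f = 24.57 GHz = 2.457e+10 Hz
fd = 2*f*v/c = 2*2.457e+10*7442.7302/3.0e+08
fd = 1.2191192e+06 Hz

1.2191e+06 Hz


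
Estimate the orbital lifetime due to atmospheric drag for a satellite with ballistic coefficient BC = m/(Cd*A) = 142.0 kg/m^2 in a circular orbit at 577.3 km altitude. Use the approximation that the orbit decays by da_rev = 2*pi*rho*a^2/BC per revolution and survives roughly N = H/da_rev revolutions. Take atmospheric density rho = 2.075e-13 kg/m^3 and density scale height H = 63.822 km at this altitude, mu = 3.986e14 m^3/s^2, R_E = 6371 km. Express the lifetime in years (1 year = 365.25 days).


a = R_E + alt = 6948.3000 km = 6.9483e+06 m
da_rev = 2*pi*rho*a^2/BC = 2*pi*2.075e-13*(6.9483e+06)^2/142.0 = 0.443268375 m per revolution
N = H/da_rev = 63822.0000 m / 0.443268375 m = 143980.4949 revolutions
P = 2*pi*sqrt(a^3/mu) = 5764.0676 s
lifetime = N*P = 143980.4949 * 5764.0676 = 8.299133e+08 s = 9605.4780 days
years = 9605.4780 / 365.25 = 26.2984 years

26.2984 years


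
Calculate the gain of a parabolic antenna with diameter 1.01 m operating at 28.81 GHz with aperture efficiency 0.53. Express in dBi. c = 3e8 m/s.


lambda = c/f = 3e8 / 2.881e+10 = 0.01041305 m
G = eta*(pi*D/lambda)^2 = 0.53*(pi*1.01/0.01041305)^2
G = 49211.0203 (linear)
G = 10*log10(49211.0203) = 46.9206 dBi

46.9206 dBi


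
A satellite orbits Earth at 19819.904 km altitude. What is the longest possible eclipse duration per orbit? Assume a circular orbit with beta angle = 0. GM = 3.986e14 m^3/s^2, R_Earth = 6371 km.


r = 26190.9040 km
T = 703.0492 min
Eclipse fraction = arcsin(R_E/r)/pi = arcsin(6371.0000/26190.9040)/pi
= arcsin(0.2432524)/pi = 0.07821433
Eclipse duration = 0.07821433 * 703.0492 = 54.9885 min

54.9885 minutes


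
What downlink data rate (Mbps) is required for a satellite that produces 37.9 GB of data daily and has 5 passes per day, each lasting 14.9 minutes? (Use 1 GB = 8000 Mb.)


total contact time = 5 * 14.9 * 60 = 4470.0000 s
data = 37.9 GB = 303200.0000 Mb
rate = 303200.0000 / 4470.0000 = 67.8300 Mbps

67.8300 Mbps


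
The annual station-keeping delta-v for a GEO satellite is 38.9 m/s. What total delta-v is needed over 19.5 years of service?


dV = rate * years = 38.9 * 19.5
dV = 758.5500 m/s

758.5500 m/s


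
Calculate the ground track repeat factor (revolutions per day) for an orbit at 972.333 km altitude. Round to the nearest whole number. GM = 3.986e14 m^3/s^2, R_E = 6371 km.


r = 7.343333e+06 m
T = 2*pi*sqrt(r^3/mu) = 6262.5478 s = 104.3758 min
revs/day = 1440 / 104.3758 = 13.7963
Rounded: 14 revolutions per day

14 revolutions per day


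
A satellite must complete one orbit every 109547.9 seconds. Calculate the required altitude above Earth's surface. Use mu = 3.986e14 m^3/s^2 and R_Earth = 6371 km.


T = 109547.9 s
r = (mu*T^2/(4*pi^2))^(1/3) = (3.986e14 * 109547.9^2 / (4*pi^2))^(1/3)
r = 4.9483669e+07 m = 49483.6687 km
alt = r - R_E = 49483.6687 - 6371 = 43112.6687 km

43112.6687 km


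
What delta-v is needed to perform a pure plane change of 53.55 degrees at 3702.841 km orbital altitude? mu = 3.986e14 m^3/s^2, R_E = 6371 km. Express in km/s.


r = 10073.8410 km = 1.0073841e+07 m
V = sqrt(mu/r) = 6290.2963 m/s
di = 53.55 deg = 0.9346238 rad
dV = 2*V*sin(di/2) = 2*6290.2963*sin(0.4673119)
dV = 5667.4064 m/s = 5.6674 km/s

5.6674 km/s


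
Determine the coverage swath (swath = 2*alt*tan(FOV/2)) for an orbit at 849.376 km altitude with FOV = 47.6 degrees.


FOV = 47.6 deg = 0.8307767 rad
swath = 2 * alt * tan(FOV/2) = 2 * 849.376 * tan(0.4153884)
swath = 2 * 849.376 * 0.4410526
swath = 749.2389 km

749.2389 km


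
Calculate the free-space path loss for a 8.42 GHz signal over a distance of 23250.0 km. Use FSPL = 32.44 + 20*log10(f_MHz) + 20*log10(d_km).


f = 8.42 GHz = 8420.0000 MHz
d = 23250.0 km
FSPL = 32.44 + 20*log10(8420.0000) + 20*log10(23250.0)
FSPL = 32.44 + 78.5062 + 87.3285
FSPL = 198.2747 dB

198.2747 dB


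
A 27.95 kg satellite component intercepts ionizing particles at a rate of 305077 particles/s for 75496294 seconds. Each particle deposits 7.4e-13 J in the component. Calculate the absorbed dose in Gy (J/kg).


Total energy deposited = rate * time * E_per
  = 305077 * 75496294 * 7.4e-13 = 17.0438 J
Dose = E_total / mass = 17.0438 / 27.95
Dose = 0.6097966 Gy

0.6098 Gy


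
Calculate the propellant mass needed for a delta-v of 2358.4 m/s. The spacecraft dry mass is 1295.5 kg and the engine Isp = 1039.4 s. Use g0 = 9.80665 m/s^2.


ve = Isp * g0 = 1039.4 * 9.80665 = 10193.032010 m/s
mass ratio = exp(dv/ve) = exp(2358.4/10193.032010) = 1.26033019
m_prop = m_dry * (mr - 1) = 1295.5 * (1.26033019 - 1)
m_prop = 337.2578 kg

337.2578 kg


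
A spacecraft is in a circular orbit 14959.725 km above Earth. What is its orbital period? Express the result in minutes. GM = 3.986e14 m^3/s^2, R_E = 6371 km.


r = 21330.7250 km = 2.1330725e+07 m
T = 2*pi*sqrt(r^3/mu) = 2*pi*sqrt(9.7054762e+21 / 3.986e14)
T = 31004.1369 s = 516.7356 min

516.7356 minutes


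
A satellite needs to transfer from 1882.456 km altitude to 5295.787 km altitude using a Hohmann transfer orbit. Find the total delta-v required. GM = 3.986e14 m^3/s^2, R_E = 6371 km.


r1 = 8253.4560 km = 8.253456e+06 m
r2 = 11666.7870 km = 1.1666787e+07 m
dv1 = sqrt(mu/r1)*(sqrt(2*r2/(r1+r2)) - 1) = 571.8649 m/s
dv2 = sqrt(mu/r2)*(1 - sqrt(2*r1/(r1+r2))) = 524.2938 m/s
total dv = |dv1| + |dv2| = 571.8649 + 524.2938 = 1096.1587 m/s = 1.0962 km/s

1.0962 km/s


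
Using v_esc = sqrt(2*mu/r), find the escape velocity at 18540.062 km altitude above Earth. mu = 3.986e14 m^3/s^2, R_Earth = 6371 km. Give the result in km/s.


r = 6371.0 + 18540.062 = 24911.0620 km = 2.4911062e+07 m
v_esc = sqrt(2*mu/r) = sqrt(2*3.986e14 / 2.4911062e+07)
v_esc = 5657.0175 m/s = 5.6570 km/s

5.6570 km/s


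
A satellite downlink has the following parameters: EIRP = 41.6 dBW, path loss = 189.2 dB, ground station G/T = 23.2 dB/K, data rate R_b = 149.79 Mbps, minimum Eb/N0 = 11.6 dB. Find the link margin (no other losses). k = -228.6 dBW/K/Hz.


C/N0 = EIRP - FSPL + G/T - k = 41.6 - 189.2 + 23.2 - (-228.6)
C/N0 = 104.2000 dB-Hz
R_b = 149.79 Mbps = 1.4979e+08 bps -> 10*log10(R_b) = 81.7548 dB-Hz
Eb/N0 = C/N0 - 10*log10(R_b) = 104.2000 - 81.7548 = 22.4452 dB
Margin = Eb/N0 - Eb/N0_req = 22.4452 - 11.6 = 10.8452 dB (link closes)

10.8452 dB


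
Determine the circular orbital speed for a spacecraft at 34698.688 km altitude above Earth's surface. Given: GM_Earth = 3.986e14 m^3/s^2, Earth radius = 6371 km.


r = R_E + alt = 6371.0 + 34698.688 = 41069.6880 km = 4.1069688e+07 m
v = sqrt(mu/r) = sqrt(3.986e14 / 4.1069688e+07) = 3115.3579 m/s = 3.1154 km/s

3.1154 km/s


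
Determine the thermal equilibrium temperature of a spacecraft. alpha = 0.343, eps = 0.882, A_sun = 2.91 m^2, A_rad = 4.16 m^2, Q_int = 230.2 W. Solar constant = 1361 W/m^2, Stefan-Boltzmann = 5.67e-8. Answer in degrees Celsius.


Numerator = alpha*S*A_sun + Q_int = 0.343*1361*2.91 + 230.2 = 1588.6549 W
Denominator = eps*sigma*A_rad = 0.882*5.67e-8*4.16 = 2.080391e-07 W/K^4
T^4 = 7.6363285e+09 K^4
T = 295.6114 K = 22.4614 C

22.4614 degrees Celsius


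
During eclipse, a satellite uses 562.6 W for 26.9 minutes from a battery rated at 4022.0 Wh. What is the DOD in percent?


E_used = P * t / 60 = 562.6 * 26.9 / 60 = 252.2323 Wh
DOD = E_used / E_total * 100 = 252.2323 / 4022.0 * 100
DOD = 6.2713 %

6.2713 %


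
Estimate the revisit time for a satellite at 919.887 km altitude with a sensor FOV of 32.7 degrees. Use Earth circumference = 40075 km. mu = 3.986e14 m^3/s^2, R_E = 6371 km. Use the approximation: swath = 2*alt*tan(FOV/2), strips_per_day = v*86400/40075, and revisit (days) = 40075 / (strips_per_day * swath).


swath = 2*919.887*tan(0.2853613) = 539.7308 km
v = sqrt(mu/r) = 7393.9833 m/s = 7.3940 km/s
strips/day = v*86400/40075 = 7.3940*86400/40075 = 15.9411
coverage/day = strips * swath = 15.9411 * 539.7308 = 8603.9104 km
revisit = 40075 / 8603.9104 = 4.6578 days

4.6578 days


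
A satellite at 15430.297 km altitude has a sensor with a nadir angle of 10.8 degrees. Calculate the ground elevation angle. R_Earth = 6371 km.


r = R_E + alt = 21801.2970 km
Law of sines in the satellite / Earth-center / ground-point triangle:
  sin(nadir)/R_E = sin(90 + el)/r  =>  cos(el) = (r/R_E)*sin(nadir)
cos(el) = (21801.2970 / 6371.0000) * sin(10.8 deg) = 0.6412111
el = arccos(0.6412111) = 50.1178 deg
(Earth-central angle = 90 - nadir - el = 29.0822 deg)

50.1178 degrees


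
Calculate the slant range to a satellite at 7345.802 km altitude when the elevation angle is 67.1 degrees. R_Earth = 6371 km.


h = 7345.802 km, el = 67.1 deg
d = -R_E*sin(el) + sqrt((R_E*sin(el))^2 + 2*R_E*h + h^2)
d = -6371.0000*sin(1.1711) + sqrt((6371.0000*0.9211854)^2 + 2*6371.0000*7345.802 + 7345.802^2)
d = 7622.0387 km

7622.0387 km


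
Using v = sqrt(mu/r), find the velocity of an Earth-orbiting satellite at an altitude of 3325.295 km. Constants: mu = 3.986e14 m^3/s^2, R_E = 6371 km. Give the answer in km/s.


r = R_E + alt = 6371.0 + 3325.295 = 9696.2950 km = 9.696295e+06 m
v = sqrt(mu/r) = sqrt(3.986e14 / 9.696295e+06) = 6411.5899 m/s = 6.4116 km/s

6.4116 km/s


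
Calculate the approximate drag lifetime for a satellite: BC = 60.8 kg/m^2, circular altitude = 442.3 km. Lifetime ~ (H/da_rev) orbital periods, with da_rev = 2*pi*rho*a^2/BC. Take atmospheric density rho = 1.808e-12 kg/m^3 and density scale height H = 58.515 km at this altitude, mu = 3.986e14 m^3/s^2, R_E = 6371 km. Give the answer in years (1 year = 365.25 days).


a = R_E + alt = 6813.3000 km = 6.8133e+06 m
da_rev = 2*pi*rho*a^2/BC = 2*pi*1.808e-12*(6.8133e+06)^2/60.8 = 8.673407 m per revolution
N = H/da_rev = 58515.0000 m / 8.673407 m = 6746.4836 revolutions
P = 2*pi*sqrt(a^3/mu) = 5596.8992 s
lifetime = N*P = 6746.4836 * 5596.8992 = 3.7759389e+07 s = 437.0300 days
years = 437.0300 / 365.25 = 1.1965 years

1.1965 years


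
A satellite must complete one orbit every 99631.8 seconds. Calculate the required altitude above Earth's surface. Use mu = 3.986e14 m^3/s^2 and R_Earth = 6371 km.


T = 99631.8 s
r = (mu*T^2/(4*pi^2))^(1/3) = (3.986e14 * 99631.8^2 / (4*pi^2))^(1/3)
r = 4.6450583e+07 m = 46450.5831 km
alt = r - R_E = 46450.5831 - 6371 = 40079.5831 km

40079.5831 km


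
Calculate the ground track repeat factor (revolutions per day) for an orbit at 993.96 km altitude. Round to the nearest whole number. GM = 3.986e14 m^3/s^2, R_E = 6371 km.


r = 7.36496e+06 m
T = 2*pi*sqrt(r^3/mu) = 6290.2341 s = 104.8372 min
revs/day = 1440 / 104.8372 = 13.7356
Rounded: 14 revolutions per day

14 revolutions per day


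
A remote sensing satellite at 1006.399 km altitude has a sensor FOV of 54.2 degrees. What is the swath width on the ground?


FOV = 54.2 deg = 0.9459685 rad
swath = 2 * alt * tan(FOV/2) = 2 * 1006.399 * tan(0.4729842)
swath = 2 * 1006.399 * 0.5117259
swath = 1030.0008 km

1030.0008 km


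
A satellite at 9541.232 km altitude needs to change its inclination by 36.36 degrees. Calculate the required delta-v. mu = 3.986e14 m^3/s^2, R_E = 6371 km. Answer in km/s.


r = 15912.2320 km = 1.5912232e+07 m
V = sqrt(mu/r) = 5004.9886 m/s
di = 36.36 deg = 0.6346017 rad
dV = 2*V*sin(di/2) = 2*5004.9886*sin(0.3173009)
dV = 3123.1459 m/s = 3.1231 km/s

3.1231 km/s


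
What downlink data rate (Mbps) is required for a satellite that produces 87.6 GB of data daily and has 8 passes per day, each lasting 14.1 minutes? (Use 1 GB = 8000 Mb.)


total contact time = 8 * 14.1 * 60 = 6768.0000 s
data = 87.6 GB = 700800.0000 Mb
rate = 700800.0000 / 6768.0000 = 103.5461 Mbps

103.5461 Mbps


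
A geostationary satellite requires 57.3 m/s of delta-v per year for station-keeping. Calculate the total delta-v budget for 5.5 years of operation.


dV = rate * years = 57.3 * 5.5
dV = 315.1500 m/s

315.1500 m/s


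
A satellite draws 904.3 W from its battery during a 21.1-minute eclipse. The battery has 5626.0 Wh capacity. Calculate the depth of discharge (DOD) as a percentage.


E_used = P * t / 60 = 904.3 * 21.1 / 60 = 318.0122 Wh
DOD = E_used / E_total * 100 = 318.0122 / 5626.0 * 100
DOD = 5.6525 %

5.6525 %


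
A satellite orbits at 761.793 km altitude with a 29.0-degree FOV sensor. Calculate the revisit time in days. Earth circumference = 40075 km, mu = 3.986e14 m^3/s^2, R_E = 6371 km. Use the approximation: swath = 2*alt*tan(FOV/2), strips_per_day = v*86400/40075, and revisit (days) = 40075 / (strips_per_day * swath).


swath = 2*761.793*tan(0.2530727) = 394.0261 km
v = sqrt(mu/r) = 7475.4757 m/s = 7.4755 km/s
strips/day = v*86400/40075 = 7.4755*86400/40075 = 16.1168
coverage/day = strips * swath = 16.1168 * 394.0261 = 6350.4437 km
revisit = 40075 / 6350.4437 = 6.3106 days

6.3106 days


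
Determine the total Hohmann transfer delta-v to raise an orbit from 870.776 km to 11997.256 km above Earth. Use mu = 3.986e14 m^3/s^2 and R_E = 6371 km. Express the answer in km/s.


r1 = 7241.7760 km = 7.241776e+06 m
r2 = 18368.2560 km = 1.8368256e+07 m
dv1 = sqrt(mu/r1)*(sqrt(2*r2/(r1+r2)) - 1) = 1466.6539 m/s
dv2 = sqrt(mu/r2)*(1 - sqrt(2*r1/(r1+r2))) = 1155.1595 m/s
total dv = |dv1| + |dv2| = 1466.6539 + 1155.1595 = 2621.8134 m/s = 2.6218 km/s

2.6218 km/s


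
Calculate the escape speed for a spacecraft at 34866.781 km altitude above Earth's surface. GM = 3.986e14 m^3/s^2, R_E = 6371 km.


r = 6371.0 + 34866.781 = 41237.7810 km = 4.1237781e+07 m
v_esc = sqrt(2*mu/r) = sqrt(2*3.986e14 / 4.1237781e+07)
v_esc = 4396.7928 m/s = 4.3968 km/s

4.3968 km/s


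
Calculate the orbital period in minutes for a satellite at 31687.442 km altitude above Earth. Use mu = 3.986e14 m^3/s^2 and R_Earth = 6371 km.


r = 38058.4420 km = 3.8058442e+07 m
T = 2*pi*sqrt(r^3/mu) = 2*pi*sqrt(5.512556e+22 / 3.986e14)
T = 73890.3510 s = 1231.5058 min

1231.5058 minutes


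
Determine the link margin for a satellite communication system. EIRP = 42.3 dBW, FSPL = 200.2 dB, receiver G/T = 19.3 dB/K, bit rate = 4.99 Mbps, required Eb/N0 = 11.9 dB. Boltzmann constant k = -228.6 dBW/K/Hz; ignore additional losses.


C/N0 = EIRP - FSPL + G/T - k = 42.3 - 200.2 + 19.3 - (-228.6)
C/N0 = 90.0000 dB-Hz
R_b = 4.99 Mbps = 4.99e+06 bps -> 10*log10(R_b) = 66.9810 dB-Hz
Eb/N0 = C/N0 - 10*log10(R_b) = 90.0000 - 66.9810 = 23.0190 dB
Margin = Eb/N0 - Eb/N0_req = 23.0190 - 11.9 = 11.1190 dB (link closes)

11.1190 dB


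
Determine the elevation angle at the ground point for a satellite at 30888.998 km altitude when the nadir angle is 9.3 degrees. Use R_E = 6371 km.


r = R_E + alt = 37259.9980 km
Law of sines in the satellite / Earth-center / ground-point triangle:
  sin(nadir)/R_E = sin(90 + el)/r  =>  cos(el) = (r/R_E)*sin(nadir)
cos(el) = (37259.9980 / 6371.0000) * sin(9.3 deg) = 0.9451198
el = arccos(0.9451198) = 19.0701 deg
(Earth-central angle = 90 - nadir - el = 61.6299 deg)

19.0701 degrees


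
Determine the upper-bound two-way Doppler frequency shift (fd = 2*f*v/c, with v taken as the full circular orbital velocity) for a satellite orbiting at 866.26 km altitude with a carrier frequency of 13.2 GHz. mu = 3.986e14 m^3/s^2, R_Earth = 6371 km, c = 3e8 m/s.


r = 7.23726e+06 m
v = sqrt(mu/r) = 7421.3269 m/s (worst-case radial velocity)
f = 13.2 GHz = 1.32e+10 Hz
fd = 2*f*v/c = 2*1.32e+10*7421.3269/3.0e+08
fd = 653076.7635 Hz

653076.7635 Hz


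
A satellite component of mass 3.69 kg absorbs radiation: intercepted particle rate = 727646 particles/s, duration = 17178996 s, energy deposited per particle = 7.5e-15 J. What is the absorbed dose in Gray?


Total energy deposited = rate * time * E_per
  = 727646 * 17178996 * 7.5e-15 = 0.09375171 J
Dose = E_total / mass = 0.09375171 / 3.69
Dose = 0.02540697 Gy

0.0254 Gy


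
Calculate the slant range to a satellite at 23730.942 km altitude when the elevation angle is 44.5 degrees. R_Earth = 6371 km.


h = 23730.942 km, el = 44.5 deg
d = -R_E*sin(el) + sqrt((R_E*sin(el))^2 + 2*R_E*h + h^2)
d = -6371.0000*sin(0.7766715) + sqrt((6371.0000*0.7009093)^2 + 2*6371.0000*23730.942 + 23730.942^2)
d = 25291.4877 km

25291.4877 km


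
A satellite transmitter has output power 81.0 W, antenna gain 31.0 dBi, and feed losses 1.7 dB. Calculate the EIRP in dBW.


Pt = 81.0 W = 19.0849 dBW
EIRP = Pt_dBW + Gt - losses = 19.0849 + 31.0 - 1.7 = 48.3849 dBW

48.3849 dBW


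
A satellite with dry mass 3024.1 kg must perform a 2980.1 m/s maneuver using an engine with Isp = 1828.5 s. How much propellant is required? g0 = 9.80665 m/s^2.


ve = Isp * g0 = 1828.5 * 9.80665 = 17931.459525 m/s
mass ratio = exp(dv/ve) = exp(2980.1/17931.459525) = 1.18080209
m_prop = m_dry * (mr - 1) = 3024.1 * (1.18080209 - 1)
m_prop = 546.7636 kg

546.7636 kg


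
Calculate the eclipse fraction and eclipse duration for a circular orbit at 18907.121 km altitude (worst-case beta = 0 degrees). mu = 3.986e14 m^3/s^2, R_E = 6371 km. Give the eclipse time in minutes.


r = 25278.1210 km
T = 666.6182 min
Eclipse fraction = arcsin(R_E/r)/pi = arcsin(6371.0000/25278.1210)/pi
= arcsin(0.2520361)/pi = 0.08110018
Eclipse duration = 0.08110018 * 666.6182 = 54.0629 min

54.0629 minutes


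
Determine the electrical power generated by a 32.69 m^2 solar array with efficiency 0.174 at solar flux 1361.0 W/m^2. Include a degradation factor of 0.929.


P = area * eta * S * degradation
P = 32.69 * 0.174 * 1361.0 * 0.929
P = 7191.8067 W

7191.8067 W


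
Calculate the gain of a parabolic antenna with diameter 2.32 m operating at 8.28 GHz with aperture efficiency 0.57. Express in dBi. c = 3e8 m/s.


lambda = c/f = 3e8 / 8.28e+09 = 0.03623188 m
G = eta*(pi*D/lambda)^2 = 0.57*(pi*2.32/0.03623188)^2
G = 23065.8113 (linear)
G = 10*log10(23065.8113) = 43.6297 dBi

43.6297 dBi


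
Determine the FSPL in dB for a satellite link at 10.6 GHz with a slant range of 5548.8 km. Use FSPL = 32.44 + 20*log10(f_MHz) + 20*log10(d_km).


f = 10.6 GHz = 10600.0000 MHz
d = 5548.8 km
FSPL = 32.44 + 20*log10(10600.0000) + 20*log10(5548.8)
FSPL = 32.44 + 80.5061 + 74.8840
FSPL = 187.8301 dB

187.8301 dB


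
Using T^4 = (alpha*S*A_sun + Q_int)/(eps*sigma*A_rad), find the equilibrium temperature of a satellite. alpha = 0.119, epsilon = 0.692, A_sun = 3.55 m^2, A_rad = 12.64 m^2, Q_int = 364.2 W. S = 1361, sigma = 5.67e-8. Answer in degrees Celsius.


Numerator = alpha*S*A_sun + Q_int = 0.119*1361*3.55 + 364.2 = 939.1544 W
Denominator = eps*sigma*A_rad = 0.692*5.67e-8*12.64 = 4.959481e-07 W/K^4
T^4 = 1.8936547e+09 K^4
T = 208.6052 K = -64.5448 C

-64.5448 degrees Celsius


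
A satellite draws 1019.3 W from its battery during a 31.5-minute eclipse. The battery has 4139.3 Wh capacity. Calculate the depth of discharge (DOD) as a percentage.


E_used = P * t / 60 = 1019.3 * 31.5 / 60 = 535.1325 Wh
DOD = E_used / E_total * 100 = 535.1325 / 4139.3 * 100
DOD = 12.9281 %

12.9281 %


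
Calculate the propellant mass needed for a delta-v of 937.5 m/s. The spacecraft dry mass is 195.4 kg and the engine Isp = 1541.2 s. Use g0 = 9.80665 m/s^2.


ve = Isp * g0 = 1541.2 * 9.80665 = 15114.008980 m/s
mass ratio = exp(dv/ve) = exp(937.5/15114.008980) = 1.06399272
m_prop = m_dry * (mr - 1) = 195.4 * (1.06399272 - 1)
m_prop = 12.5042 kg

12.5042 kg


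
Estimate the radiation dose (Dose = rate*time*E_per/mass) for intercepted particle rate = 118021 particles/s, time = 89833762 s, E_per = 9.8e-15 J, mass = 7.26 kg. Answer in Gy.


Total energy deposited = rate * time * E_per
  = 118021 * 89833762 * 9.8e-15 = 0.1039023 J
Dose = E_total / mass = 0.1039023 / 7.26
Dose = 0.0143116 Gy

0.0143 Gy


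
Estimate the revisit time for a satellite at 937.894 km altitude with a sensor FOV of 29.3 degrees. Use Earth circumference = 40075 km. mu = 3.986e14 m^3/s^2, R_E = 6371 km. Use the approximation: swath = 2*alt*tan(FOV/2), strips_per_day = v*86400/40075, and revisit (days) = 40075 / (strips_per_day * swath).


swath = 2*937.894*tan(0.2556907) = 490.3546 km
v = sqrt(mu/r) = 7384.8693 m/s = 7.3849 km/s
strips/day = v*86400/40075 = 7.3849*86400/40075 = 15.9215
coverage/day = strips * swath = 15.9215 * 490.3546 = 7807.1632 km
revisit = 40075 / 7807.1632 = 5.1331 days

5.1331 days


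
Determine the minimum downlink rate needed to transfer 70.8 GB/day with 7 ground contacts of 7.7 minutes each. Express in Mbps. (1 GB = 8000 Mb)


total contact time = 7 * 7.7 * 60 = 3234.0000 s
data = 70.8 GB = 566400.0000 Mb
rate = 566400.0000 / 3234.0000 = 175.1391 Mbps

175.1391 Mbps


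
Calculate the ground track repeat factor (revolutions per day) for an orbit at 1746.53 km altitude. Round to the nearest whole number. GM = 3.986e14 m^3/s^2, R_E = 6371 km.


r = 8.11753e+06 m
T = 2*pi*sqrt(r^3/mu) = 7278.5870 s = 121.3098 min
revs/day = 1440 / 121.3098 = 11.8704
Rounded: 12 revolutions per day

12 revolutions per day


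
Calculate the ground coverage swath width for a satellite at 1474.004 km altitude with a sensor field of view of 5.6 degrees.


FOV = 5.6 deg = 0.09773844 rad
swath = 2 * alt * tan(FOV/2) = 2 * 1474.004 * tan(0.04886922)
swath = 2 * 1474.004 * 0.04890816
swath = 144.1816 km

144.1816 km


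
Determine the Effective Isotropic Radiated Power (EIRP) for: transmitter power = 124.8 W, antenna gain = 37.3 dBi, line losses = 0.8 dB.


Pt = 124.8 W = 20.9621 dBW
EIRP = Pt_dBW + Gt - losses = 20.9621 + 37.3 - 0.8 = 57.4621 dBW

57.4621 dBW
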